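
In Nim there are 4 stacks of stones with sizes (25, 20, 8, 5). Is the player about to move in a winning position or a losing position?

Losing position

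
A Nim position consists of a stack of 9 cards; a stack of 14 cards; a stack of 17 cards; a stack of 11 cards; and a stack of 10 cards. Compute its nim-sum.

In binary:
  01001  (9)
  01110  (14)
  10001  (17)
  01011  (11)
  01010  (10)
  -----
  10111  (23)

23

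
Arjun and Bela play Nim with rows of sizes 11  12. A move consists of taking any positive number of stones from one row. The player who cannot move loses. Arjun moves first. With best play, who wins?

Arjun wins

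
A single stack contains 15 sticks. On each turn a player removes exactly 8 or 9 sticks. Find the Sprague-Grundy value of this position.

1

Grundy values for subtraction set {8, 9}:
k:     0  1  2  3  4  5  6  7  8  9 10 11 12 13 14 15
g(k):  0  0  0  0  0  0  0  0  1  1  1  1  1  1  1  1
So g(15) = 1.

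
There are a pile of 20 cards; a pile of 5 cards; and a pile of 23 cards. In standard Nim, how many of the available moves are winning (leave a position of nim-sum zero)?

3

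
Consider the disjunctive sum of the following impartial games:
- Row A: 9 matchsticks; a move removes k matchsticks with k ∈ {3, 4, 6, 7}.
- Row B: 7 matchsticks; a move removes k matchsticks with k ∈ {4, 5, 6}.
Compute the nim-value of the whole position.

2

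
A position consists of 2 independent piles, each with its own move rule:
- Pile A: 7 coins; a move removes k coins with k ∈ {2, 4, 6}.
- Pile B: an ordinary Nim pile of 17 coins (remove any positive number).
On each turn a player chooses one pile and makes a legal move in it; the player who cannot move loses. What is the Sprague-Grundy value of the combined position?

18

Build the Grundy sequence for pile A with g(k) = mex{g(k−s) : s ∈ {2, 4, 6}, s ≤ k}:
g(0) = mex{} = 0
g(1) = mex{} = 0
g(2) = mex{0} = 1
g(3) = mex{0} = 1
g(4) = mex{0,1} = 2
g(5) = mex{0,1} = 2
g(6) = mex{0,1,2} = 3
g(7) = mex{0,1,2} = 3
So g(7) = 3.
Pile B is a plain Nim pile of size 17, so its Grundy value is 17.
By the Sprague-Grundy theorem, the Grundy value of a sum of independent games is the XOR of the component values.
Combined value = 3 ⊕ 17 = 18.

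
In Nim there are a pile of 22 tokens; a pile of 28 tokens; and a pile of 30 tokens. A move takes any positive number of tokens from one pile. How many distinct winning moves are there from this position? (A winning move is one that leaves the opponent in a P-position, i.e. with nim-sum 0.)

3

Nim-sum: 22 XOR 28 XOR 30 = 20.
The overall nim-sum is X = 20. A pile of size p has a winning move iff p XOR X < p (reduce it to p XOR X).
  22: 22 XOR 20 = 2 < 22 — winning move (to 2).
  28: 28 XOR 20 = 8 < 28 — winning move (to 8).
  30: 30 XOR 20 = 10 < 30 — winning move (to 10).
That gives 3 winning moves.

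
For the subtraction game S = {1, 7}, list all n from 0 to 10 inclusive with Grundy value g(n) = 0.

0, 2, 4, 6, 8, 10

Build the Grundy sequence with g(k) = mex{g(k−s) : s ∈ {1, 7}, s ≤ k}:
k:     0  1  2  3  4  5  6  7  8  9 10
g(k):  0  1  0  1  0  1  0  1  0  1  0
The P-positions (g = 0) in 0..10 are 0, 2, 4, 6, 8, 10.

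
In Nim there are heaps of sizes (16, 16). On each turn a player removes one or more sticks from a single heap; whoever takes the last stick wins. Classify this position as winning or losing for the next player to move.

Nim-sum: 16 ⊕ 16 = 0.
The nim-sum is 0, so this is a P-position: the player to move is in a losing position under optimal play.

Losing position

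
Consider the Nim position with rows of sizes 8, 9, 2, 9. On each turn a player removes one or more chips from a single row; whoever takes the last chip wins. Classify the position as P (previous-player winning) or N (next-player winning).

Compute the nim-sum pairwise:
8 XOR 9 = 1
1 XOR 2 = 3
3 XOR 9 = 10
The nim-sum is 10 ≠ 0, so this is an N-position: the player to move can win.

N-position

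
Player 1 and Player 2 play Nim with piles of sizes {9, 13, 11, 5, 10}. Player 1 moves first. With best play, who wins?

Write each in binary and XOR column by column:
  1001  (9)
  1101  (13)
  1011  (11)
  0101  (5)
  1010  (10)
  ----
  0000  (0)
The nim-sum is 0, so this is a P-position: the player to move is in a losing position under optimal play; Player 1 is about to move from it and so loses — Player 2 wins.

Player 2 wins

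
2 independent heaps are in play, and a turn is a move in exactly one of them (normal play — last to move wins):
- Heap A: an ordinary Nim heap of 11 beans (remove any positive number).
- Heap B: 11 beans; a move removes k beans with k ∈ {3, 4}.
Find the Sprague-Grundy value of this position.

10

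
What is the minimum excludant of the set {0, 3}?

1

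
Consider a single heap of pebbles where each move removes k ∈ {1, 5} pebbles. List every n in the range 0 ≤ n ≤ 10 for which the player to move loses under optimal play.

0, 2, 4, 6, 8, 10

Grundy values for subtraction set {1, 5}:
k:     0  1  2  3  4  5  6  7  8  9 10
g(k):  0  1  0  1  0  1  0  1  0  1  0
The P-positions (g = 0) in 0..10 are 0, 2, 4, 6, 8, 10.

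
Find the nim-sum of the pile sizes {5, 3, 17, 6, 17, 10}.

10

Write each in binary and XOR column by column:
  00101  (5)
  00011  (3)
  10001  (17)
  00110  (6)
  10001  (17)
  01010  (10)
  -----
  01010  (10)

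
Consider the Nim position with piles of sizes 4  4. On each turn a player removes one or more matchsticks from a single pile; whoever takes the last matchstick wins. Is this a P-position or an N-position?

P-position

Compute the nim-sum pairwise:
4 ⊕ 4 = 0
The nim-sum is 0, so this is a P-position: the player to move is in a losing position under optimal play.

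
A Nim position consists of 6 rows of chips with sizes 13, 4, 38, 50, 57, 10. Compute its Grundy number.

46

Nim-sum: 13 XOR 4 XOR 38 XOR 50 XOR 57 XOR 10 = 46.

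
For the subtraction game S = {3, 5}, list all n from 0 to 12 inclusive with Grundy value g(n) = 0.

Build the Grundy sequence with g(k) = mex{g(k−s) : s ∈ {3, 5}, s ≤ k}:
g(0) = mex{} = 0
g(1) = mex{} = 0
g(2) = mex{} = 0
g(3) = mex{0} = 1
g(4) = mex{0} = 1
g(5) = mex{0} = 1
g(6) = mex{0,1} = 2
g(7) = mex{0,1} = 2
g(8) = mex{1} = 0
g(9) = mex{1,2} = 0
g(10) = mex{1,2} = 0
g(11) = mex{0,2} = 1
g(12) = mex{0,2} = 1
The P-positions (g = 0) in 0..12 are 0, 1, 2, 8, 9, 10.

0, 1, 2, 8, 9, 10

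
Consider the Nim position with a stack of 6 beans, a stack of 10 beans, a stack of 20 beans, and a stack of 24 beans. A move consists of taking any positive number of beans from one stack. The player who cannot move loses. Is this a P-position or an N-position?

P-position

In binary:
  00110  (6)
  01010  (10)
  10100  (20)
  11000  (24)
  -----
  00000  (0)
The nim-sum is 0, so this is a P-position: the player to move is in a losing position under optimal play.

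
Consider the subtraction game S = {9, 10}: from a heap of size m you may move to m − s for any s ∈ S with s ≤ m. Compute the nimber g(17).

1

Grundy values for subtraction set {9, 10}:
k:     0  1  2  3  4  5  6  7  8  9 10 11 12 13 14 15 16 17
g(k):  0  0  0  0  0  0  0  0  0  1  1  1  1  1  1  1  1  1
So g(17) = 1.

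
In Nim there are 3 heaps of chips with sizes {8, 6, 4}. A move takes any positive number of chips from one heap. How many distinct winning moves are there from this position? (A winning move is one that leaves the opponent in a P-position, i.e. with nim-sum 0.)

Compute the nim-sum pairwise:
8 XOR 6 = 14
14 XOR 4 = 10
The overall nim-sum is X = 10. A heap of size p has a winning move iff p XOR X < p (reduce it to p XOR X).
  8: 8 XOR 10 = 2 < 8 — winning move (to 2).
  6: 6 XOR 10 = 12 ≥ 6 — no move.
  4: 4 XOR 10 = 14 ≥ 4 — no move.
That gives 1 winning move.

1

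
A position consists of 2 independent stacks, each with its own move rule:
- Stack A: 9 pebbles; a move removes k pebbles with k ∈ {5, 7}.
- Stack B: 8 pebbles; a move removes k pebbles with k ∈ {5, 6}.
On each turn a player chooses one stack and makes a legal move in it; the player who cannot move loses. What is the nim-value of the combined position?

0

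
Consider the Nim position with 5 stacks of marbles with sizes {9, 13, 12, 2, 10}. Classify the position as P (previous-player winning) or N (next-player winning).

P-position

Compute the nim-sum pairwise:
9 ⊕ 13 = 4
4 ⊕ 12 = 8
8 ⊕ 2 = 10
10 ⊕ 10 = 0
The nim-sum is 0, so this is a P-position: the player to move is in a losing position under optimal play.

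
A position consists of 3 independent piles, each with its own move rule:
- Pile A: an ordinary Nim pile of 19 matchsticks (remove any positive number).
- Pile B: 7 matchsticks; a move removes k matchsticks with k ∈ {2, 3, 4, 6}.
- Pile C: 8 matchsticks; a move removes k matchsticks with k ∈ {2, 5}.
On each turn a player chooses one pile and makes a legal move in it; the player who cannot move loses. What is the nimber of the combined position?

16

Pile A is a plain Nim pile of size 19, so its Grundy value is 19.
Build the Grundy sequence for pile B with g(k) = mex{g(k−s) : s ∈ {2, 3, 4, 6}, s ≤ k}:
k:     0  1  2  3  4  5  6  7
g(k):  0  0  1  1  2  2  3  3
So g(7) = 3.
Build the Grundy sequence for pile C with g(k) = mex{g(k−s) : s ∈ {2, 5}, s ≤ k}:
k:     0  1  2  3  4  5  6  7  8
g(k):  0  0  1  1  0  2  1  0  0
So g(8) = 0.
The value of a disjunctive sum is the nim-sum of the parts.
Combined value = 19 XOR 3 XOR 0 = 16.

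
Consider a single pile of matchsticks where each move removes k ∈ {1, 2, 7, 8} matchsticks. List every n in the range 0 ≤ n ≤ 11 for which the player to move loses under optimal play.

0, 3, 6, 9

Grundy values for subtraction set {1, 2, 7, 8}:
k:     0  1  2  3  4  5  6  7  8  9 10 11
g(k):  0  1  2  0  1  2  0  1  2  0  1  2
The P-positions (g = 0) in 0..11 are 0, 3, 6, 9.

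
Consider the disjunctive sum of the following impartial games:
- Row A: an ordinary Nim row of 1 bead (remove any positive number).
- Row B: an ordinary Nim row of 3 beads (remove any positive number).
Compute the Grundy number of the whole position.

Row A is a plain Nim row of size 1, so its Grundy value is 1.
Row B is a plain Nim row of size 3, so its Grundy value is 3.
By the Sprague-Grundy theorem, the Grundy value of a sum of independent games is the XOR of the component values.
Combined value = 1 XOR 3 = 2.

2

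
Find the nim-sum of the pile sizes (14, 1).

15

Compute the nim-sum pairwise:
14 XOR 1 = 15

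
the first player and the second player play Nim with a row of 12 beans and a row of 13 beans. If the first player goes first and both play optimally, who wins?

the first player wins

In binary:
  1100  (12)
  1101  (13)
  ----
  0001  (1)
The nim-sum is 1 ≠ 0, so this is an N-position: the player to move can win; the first player has a winning move.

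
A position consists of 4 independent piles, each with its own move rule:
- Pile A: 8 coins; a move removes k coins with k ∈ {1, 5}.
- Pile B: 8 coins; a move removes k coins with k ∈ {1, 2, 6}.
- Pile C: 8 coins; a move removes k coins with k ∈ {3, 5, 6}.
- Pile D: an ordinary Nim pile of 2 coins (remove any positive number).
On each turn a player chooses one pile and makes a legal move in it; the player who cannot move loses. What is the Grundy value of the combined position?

For pile A, compute g(0), g(1), … with moves {1, 5}:
k:     0  1  2  3  4  5  6  7  8
g(k):  0  1  0  1  0  1  0  1  0
So g(8) = 0.
Build the Grundy sequence for pile B with g(k) = mex{g(k−s) : s ∈ {1, 2, 6}, s ≤ k}:
g(0) = mex{} = 0
g(1) = mex{0} = 1
g(2) = mex{0,1} = 2
g(3) = mex{1,2} = 0
g(4) = mex{0,2} = 1
g(5) = mex{0,1} = 2
g(6) = mex{0,1,2} = 3
g(7) = mex{1,2,3} = 0
g(8) = mex{0,2,3} = 1
So g(8) = 1.
Grundy values for pile C (subtraction set {3, 5, 6}):
k:     0  1  2  3  4  5  6  7  8
g(k):  0  0  0  1  1  1  2  2  2
So g(8) = 2.
Pile D is a plain Nim pile of size 2, so its Grundy value is 2.
The value of a disjunctive sum is the nim-sum of the parts.
Combined value = 0 XOR 1 XOR 2 XOR 2 = 1.

1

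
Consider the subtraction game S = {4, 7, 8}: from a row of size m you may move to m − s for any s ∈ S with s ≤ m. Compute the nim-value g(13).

Build the Grundy sequence with g(k) = mex{g(k−s) : s ∈ {4, 7, 8}, s ≤ k}:
k:     0  1  2  3  4  5  6  7  8  9 10 11 12 13
g(k):  0  0  0  0  1  1  1  1  2  2  2  2  0  0
So g(13) = 0.

0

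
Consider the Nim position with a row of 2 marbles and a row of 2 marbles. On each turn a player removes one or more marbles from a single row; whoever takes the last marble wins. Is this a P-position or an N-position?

P-position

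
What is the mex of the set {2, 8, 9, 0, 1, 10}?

The values 0, 1, 2 are all present; 3 is the first non-negative integer missing from the set.

3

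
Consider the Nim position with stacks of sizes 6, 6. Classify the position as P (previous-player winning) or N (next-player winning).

P-position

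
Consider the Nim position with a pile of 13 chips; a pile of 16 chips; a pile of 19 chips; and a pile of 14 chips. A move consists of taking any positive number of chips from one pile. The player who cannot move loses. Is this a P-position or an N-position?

Nim-sum: 13 ⊕ 16 ⊕ 19 ⊕ 14 = 0.
The nim-sum is 0, so this is a P-position: the player to move is in a losing position under optimal play.

P-position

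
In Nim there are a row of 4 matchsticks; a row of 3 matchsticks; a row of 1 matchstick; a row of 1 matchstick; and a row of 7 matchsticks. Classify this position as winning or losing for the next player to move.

Losing position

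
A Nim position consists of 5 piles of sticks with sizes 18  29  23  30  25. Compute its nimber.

31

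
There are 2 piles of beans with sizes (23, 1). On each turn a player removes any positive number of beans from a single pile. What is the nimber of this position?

22

Nim-sum: 23 ⊕ 1 = 22.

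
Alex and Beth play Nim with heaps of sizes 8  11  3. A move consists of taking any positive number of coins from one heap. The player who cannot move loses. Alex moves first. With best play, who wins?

Beth wins

Write each in binary and XOR column by column:
  1000  (8)
  1011  (11)
  0011  (3)
  ----
  0000  (0)
The nim-sum is 0, so this is a P-position: the player to move is in a losing position under optimal play; Alex is about to move from it and so loses — Beth wins.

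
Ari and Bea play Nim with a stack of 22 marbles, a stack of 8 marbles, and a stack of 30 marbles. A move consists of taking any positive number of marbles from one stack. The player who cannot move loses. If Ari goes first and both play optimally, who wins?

Compute the nim-sum pairwise:
22 XOR 8 = 30
30 XOR 30 = 0
The nim-sum is 0, so this is a P-position: the player to move is in a losing position under optimal play; Ari is about to move from it and so loses — Bea wins.

Bea wins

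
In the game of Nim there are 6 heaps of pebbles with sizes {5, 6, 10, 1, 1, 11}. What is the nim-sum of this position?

2

Nim-sum: 5 ^ 6 ^ 10 ^ 1 ^ 1 ^ 11 = 2.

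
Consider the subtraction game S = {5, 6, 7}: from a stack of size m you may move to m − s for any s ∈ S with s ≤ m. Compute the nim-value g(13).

0

Grundy values for subtraction set {5, 6, 7}:
k:     0  1  2  3  4  5  6  7  8  9 10 11 12 13
g(k):  0  0  0  0  0  1  1  1  1  1  2  2  0  0
So g(13) = 0.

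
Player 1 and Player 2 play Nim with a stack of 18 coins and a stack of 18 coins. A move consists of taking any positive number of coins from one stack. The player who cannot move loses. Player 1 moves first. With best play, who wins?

Compute the nim-sum pairwise:
18 ^ 18 = 0
The nim-sum is 0, so this is a P-position: the player to move is in a losing position under optimal play; Player 1 is about to move from it and so loses — Player 2 wins.

Player 2 wins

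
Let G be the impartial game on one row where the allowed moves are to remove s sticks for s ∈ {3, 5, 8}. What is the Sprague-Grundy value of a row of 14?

1

Compute g(0), g(1), … for moves {3, 5, 8}:
g(0) = mex{} = 0
g(1) = mex{} = 0
g(2) = mex{} = 0
g(3) = mex{0} = 1
g(4) = mex{0} = 1
g(5) = mex{0} = 1
g(6) = mex{0,1} = 2
g(7) = mex{0,1} = 2
g(8) = mex{0,1} = 2
g(9) = mex{0,1,2} = 3
g(10) = mex{0,1,2} = 3
g(11) = mex{1,2} = 0
g(12) = mex{1,2,3} = 0
g(13) = mex{1,2,3} = 0
g(14) = mex{0,2,3} = 1
So g(14) = 1.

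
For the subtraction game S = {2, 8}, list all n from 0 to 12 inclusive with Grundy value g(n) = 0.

0, 1, 4, 5, 10, 11

Build the Grundy sequence with g(k) = mex{g(k−s) : s ∈ {2, 8}, s ≤ k}:
g(0) = mex{} = 0
g(1) = mex{} = 0
g(2) = mex{0} = 1
g(3) = mex{0} = 1
g(4) = mex{1} = 0
g(5) = mex{1} = 0
g(6) = mex{0} = 1
g(7) = mex{0} = 1
g(8) = mex{0,1} = 2
g(9) = mex{0,1} = 2
g(10) = mex{1,2} = 0
g(11) = mex{1,2} = 0
g(12) = mex{0} = 1
The P-positions (g = 0) in 0..12 are 0, 1, 4, 5, 10, 11.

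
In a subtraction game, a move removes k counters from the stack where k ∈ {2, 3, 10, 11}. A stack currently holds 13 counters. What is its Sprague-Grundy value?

Build the Grundy sequence with g(k) = mex{g(k−s) : s ∈ {2, 3, 10, 11}, s ≤ k}:
k:     0  1  2  3  4  5  6  7  8  9 10 11 12 13
g(k):  0  0  1  1  2  0  0  1  1  2  2  3  3  0
So g(13) = 0.

0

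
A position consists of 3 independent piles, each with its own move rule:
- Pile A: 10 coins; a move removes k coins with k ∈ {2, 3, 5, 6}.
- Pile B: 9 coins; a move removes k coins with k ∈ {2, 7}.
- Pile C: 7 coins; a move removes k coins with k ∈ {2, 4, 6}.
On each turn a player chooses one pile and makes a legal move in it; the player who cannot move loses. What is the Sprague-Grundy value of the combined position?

2

For pile A, compute g(0), g(1), … with moves {2, 3, 5, 6}:
k:     0  1  2  3  4  5  6  7  8  9 10
g(k):  0  0  1  1  2  2  3  3  0  0  1
So g(10) = 1.
For pile B, compute g(0), g(1), … with moves {2, 7}:
k:     0  1  2  3  4  5  6  7  8  9
g(k):  0  0  1  1  0  0  1  1  2  0
So g(9) = 0.
Build the Grundy sequence for pile C with g(k) = mex{g(k−s) : s ∈ {2, 4, 6}, s ≤ k}:
g(0) = mex{} = 0
g(1) = mex{} = 0
g(2) = mex{0} = 1
g(3) = mex{0} = 1
g(4) = mex{0,1} = 2
g(5) = mex{0,1} = 2
g(6) = mex{0,1,2} = 3
g(7) = mex{0,1,2} = 3
So g(7) = 3.
The value of a disjunctive sum is the nim-sum of the parts.
Combined value = 1 ⊕ 0 ⊕ 3 = 2.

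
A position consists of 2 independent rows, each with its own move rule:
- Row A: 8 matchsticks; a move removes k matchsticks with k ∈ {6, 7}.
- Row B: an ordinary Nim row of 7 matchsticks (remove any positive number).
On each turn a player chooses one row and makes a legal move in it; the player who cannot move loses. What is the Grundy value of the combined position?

Grundy values for row A (subtraction set {6, 7}):
g(0) = mex{} = 0
g(1) = mex{} = 0
g(2) = mex{} = 0
g(3) = mex{} = 0
g(4) = mex{} = 0
g(5) = mex{} = 0
g(6) = mex{0} = 1
g(7) = mex{0} = 1
g(8) = mex{0} = 1
So g(8) = 1.
Row B is a plain Nim row of size 7, so its Grundy value is 7.
The value of a disjunctive sum is the nim-sum of the parts.
Combined value = 1 ⊕ 7 = 6.

6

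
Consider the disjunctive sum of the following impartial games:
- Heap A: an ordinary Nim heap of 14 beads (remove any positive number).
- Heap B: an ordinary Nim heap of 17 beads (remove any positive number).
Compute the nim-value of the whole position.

31

Heap A is a plain Nim heap of size 14, so its Grundy value is 14.
Heap B is a plain Nim heap of size 17, so its Grundy value is 17.
The value of a disjunctive sum is the nim-sum of the parts.
Combined value = 14 ⊕ 17 = 31.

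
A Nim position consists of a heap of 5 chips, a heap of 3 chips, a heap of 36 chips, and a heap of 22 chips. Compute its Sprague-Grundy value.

In binary:
  000101  (5)
  000011  (3)
  100100  (36)
  010110  (22)
  ------
  110100  (52)

52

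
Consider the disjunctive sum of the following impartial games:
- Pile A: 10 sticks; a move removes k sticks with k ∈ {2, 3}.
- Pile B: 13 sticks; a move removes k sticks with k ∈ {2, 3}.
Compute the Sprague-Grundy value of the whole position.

1

For pile A, compute g(0), g(1), … with moves {2, 3}:
g(0) = mex{} = 0
g(1) = mex{} = 0
g(2) = mex{0} = 1
g(3) = mex{0} = 1
g(4) = mex{0,1} = 2
g(5) = mex{1} = 0
g(6) = mex{1,2} = 0
g(7) = mex{0,2} = 1
g(8) = mex{0} = 1
g(9) = mex{0,1} = 2
g(10) = mex{1} = 0
So g(10) = 0.
Build the Grundy sequence for pile B with g(k) = mex{g(k−s) : s ∈ {2, 3}, s ≤ k}:
g(0) = mex{} = 0
g(1) = mex{} = 0
g(2) = mex{0} = 1
g(3) = mex{0} = 1
g(4) = mex{0,1} = 2
g(5) = mex{1} = 0
g(6) = mex{1,2} = 0
g(7) = mex{0,2} = 1
g(8) = mex{0} = 1
g(9) = mex{0,1} = 2
g(10) = mex{1} = 0
g(11) = mex{1,2} = 0
g(12) = mex{0,2} = 1
g(13) = mex{0} = 1
So g(13) = 1.
By the Sprague-Grundy theorem, the Grundy value of a sum of independent games is the XOR of the component values.
Combined value = 0 ⊕ 1 = 1.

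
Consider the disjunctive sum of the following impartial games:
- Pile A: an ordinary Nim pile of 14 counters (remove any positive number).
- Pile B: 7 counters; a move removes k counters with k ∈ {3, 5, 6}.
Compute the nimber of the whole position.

Pile A is a plain Nim pile of size 14, so its Grundy value is 14.
Build the Grundy sequence for pile B with g(k) = mex{g(k−s) : s ∈ {3, 5, 6}, s ≤ k}:
k:     0  1  2  3  4  5  6  7
g(k):  0  0  0  1  1  1  2  2
So g(7) = 2.
By the Sprague-Grundy theorem, the Grundy value of a sum of independent games is the XOR of the component values.
Combined value = 14 ⊕ 2 = 12.

12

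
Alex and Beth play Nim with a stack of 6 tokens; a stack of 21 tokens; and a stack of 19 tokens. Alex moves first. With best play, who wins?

Nim-sum: 6 ^ 21 ^ 19 = 0.
The nim-sum is 0, so this is a P-position: the player to move is in a losing position under optimal play; Alex is about to move from it and so loses — Beth wins.

Beth wins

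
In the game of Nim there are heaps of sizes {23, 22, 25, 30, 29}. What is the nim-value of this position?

27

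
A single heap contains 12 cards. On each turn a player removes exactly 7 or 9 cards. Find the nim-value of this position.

1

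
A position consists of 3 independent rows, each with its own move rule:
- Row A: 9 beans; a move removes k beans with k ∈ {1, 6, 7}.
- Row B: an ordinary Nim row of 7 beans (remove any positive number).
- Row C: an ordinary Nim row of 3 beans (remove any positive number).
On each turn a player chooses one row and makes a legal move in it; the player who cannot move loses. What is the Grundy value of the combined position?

7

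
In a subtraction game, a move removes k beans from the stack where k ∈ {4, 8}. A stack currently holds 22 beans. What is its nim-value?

Build the Grundy sequence with g(k) = mex{g(k−s) : s ∈ {4, 8}, s ≤ k}:
k:     0  1  2  3  4  5  6  7  8  9 10 11 12 13 14 15 16 17 18 19 20 21 22
g(k):  0  0  0  0  1  1  1  1  2  2  2  2  0  0  0  0  1  1  1  1  2  2  2
So g(22) = 2.

2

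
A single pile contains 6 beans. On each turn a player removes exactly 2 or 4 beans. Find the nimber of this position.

0

Build the Grundy sequence with g(k) = mex{g(k−s) : s ∈ {2, 4}, s ≤ k}:
g(0) = mex{} = 0
g(1) = mex{} = 0
g(2) = mex{0} = 1
g(3) = mex{0} = 1
g(4) = mex{0,1} = 2
g(5) = mex{0,1} = 2
g(6) = mex{1,2} = 0
So g(6) = 0.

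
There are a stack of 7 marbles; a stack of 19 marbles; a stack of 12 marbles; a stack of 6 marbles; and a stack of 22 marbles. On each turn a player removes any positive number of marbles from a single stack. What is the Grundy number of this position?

Nim-sum: 7 ^ 19 ^ 12 ^ 6 ^ 22 = 8.

8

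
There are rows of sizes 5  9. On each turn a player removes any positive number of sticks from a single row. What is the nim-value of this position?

12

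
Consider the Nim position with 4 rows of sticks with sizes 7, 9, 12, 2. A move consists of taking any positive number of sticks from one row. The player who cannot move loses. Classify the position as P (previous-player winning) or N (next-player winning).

P-position

Nim-sum: 7 ⊕ 9 ⊕ 12 ⊕ 2 = 0.
The nim-sum is 0, so this is a P-position: the player to move is in a losing position under optimal play.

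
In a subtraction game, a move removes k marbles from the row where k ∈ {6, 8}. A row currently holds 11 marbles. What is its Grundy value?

1

Build the Grundy sequence with g(k) = mex{g(k−s) : s ∈ {6, 8}, s ≤ k}:
k:     0  1  2  3  4  5  6  7  8  9 10 11
g(k):  0  0  0  0  0  0  1  1  1  1  1  1
So g(11) = 1.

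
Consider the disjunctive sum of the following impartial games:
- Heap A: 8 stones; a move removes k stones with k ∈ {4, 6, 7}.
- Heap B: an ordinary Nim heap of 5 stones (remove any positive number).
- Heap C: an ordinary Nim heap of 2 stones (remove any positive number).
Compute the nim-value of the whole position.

Grundy values for heap A (subtraction set {4, 6, 7}):
g(0) = mex{} = 0
g(1) = mex{} = 0
g(2) = mex{} = 0
g(3) = mex{} = 0
g(4) = mex{0} = 1
g(5) = mex{0} = 1
g(6) = mex{0} = 1
g(7) = mex{0} = 1
g(8) = mex{0,1} = 2
So g(8) = 2.
Heap B is a plain Nim heap of size 5, so its Grundy value is 5.
Heap C is a plain Nim heap of size 2, so its Grundy value is 2.
By the Sprague-Grundy theorem, the Grundy value of a sum of independent games is the XOR of the component values.
Combined value = 2 ⊕ 5 ⊕ 2 = 5.

5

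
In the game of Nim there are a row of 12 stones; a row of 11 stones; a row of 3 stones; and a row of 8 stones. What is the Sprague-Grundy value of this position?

Bitwise XOR of the heap sizes:
  1100  (12)
  1011  (11)
  0011  (3)
  1000  (8)
  ----
  1100  (12)

12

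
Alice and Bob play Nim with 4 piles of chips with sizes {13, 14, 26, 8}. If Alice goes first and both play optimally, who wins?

Compute the nim-sum pairwise:
13 XOR 14 = 3
3 XOR 26 = 25
25 XOR 8 = 17
The nim-sum is 17 ≠ 0, so this is an N-position: the player to move can win; Alice has a winning move.

Alice wins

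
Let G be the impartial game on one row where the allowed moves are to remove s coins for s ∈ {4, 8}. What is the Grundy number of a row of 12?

0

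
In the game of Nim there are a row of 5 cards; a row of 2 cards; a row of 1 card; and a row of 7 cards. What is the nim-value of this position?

Bitwise XOR of the heap sizes:
  101  (5)
  010  (2)
  001  (1)
  111  (7)
  ---
  001  (1)

1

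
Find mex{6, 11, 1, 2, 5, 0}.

3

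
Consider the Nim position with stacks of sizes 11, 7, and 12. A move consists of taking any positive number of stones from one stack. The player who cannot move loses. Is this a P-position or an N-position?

P-position

Nim-sum: 11 ^ 7 ^ 12 = 0.
The nim-sum is 0, so this is a P-position: the player to move is in a losing position under optimal play.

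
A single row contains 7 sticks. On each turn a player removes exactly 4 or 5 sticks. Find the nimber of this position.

1

Build the Grundy sequence with g(k) = mex{g(k−s) : s ∈ {4, 5}, s ≤ k}:
k:     0  1  2  3  4  5  6  7
g(k):  0  0  0  0  1  1  1  1
So g(7) = 1.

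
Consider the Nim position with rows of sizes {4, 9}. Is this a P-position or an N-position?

Compute the nim-sum pairwise:
4 XOR 9 = 13
The nim-sum is 13 ≠ 0, so this is an N-position: the player to move can win.

N-position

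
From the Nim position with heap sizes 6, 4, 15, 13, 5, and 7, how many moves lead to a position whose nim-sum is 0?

Bitwise XOR of the heap sizes:
  0110  (6)
  0100  (4)
  1111  (15)
  1101  (13)
  0101  (5)
  0111  (7)
  ----
  0010  (2)
The overall nim-sum is X = 2. A heap of size p has a winning move iff p XOR X < p (reduce it to p XOR X).
  6: 6 XOR 2 = 4 < 6 — winning move (to 4).
  4: 4 XOR 2 = 6 ≥ 4 — no move.
  15: 15 XOR 2 = 13 < 15 — winning move (to 13).
  13: 13 XOR 2 = 15 ≥ 13 — no move.
  5: 5 XOR 2 = 7 ≥ 5 — no move.
  7: 7 XOR 2 = 5 < 7 — winning move (to 5).
That gives 3 winning moves.

3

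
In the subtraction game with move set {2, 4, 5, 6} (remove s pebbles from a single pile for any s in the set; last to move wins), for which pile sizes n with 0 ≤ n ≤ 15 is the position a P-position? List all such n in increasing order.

0, 1, 8, 9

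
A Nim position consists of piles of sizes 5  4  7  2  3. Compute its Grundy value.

7

Compute the nim-sum pairwise:
5 ⊕ 4 = 1
1 ⊕ 7 = 6
6 ⊕ 2 = 4
4 ⊕ 3 = 7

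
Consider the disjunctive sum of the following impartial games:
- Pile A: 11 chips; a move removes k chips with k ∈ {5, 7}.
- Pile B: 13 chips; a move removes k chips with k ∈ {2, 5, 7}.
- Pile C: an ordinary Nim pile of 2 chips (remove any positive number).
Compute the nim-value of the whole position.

Build the Grundy sequence for pile A with g(k) = mex{g(k−s) : s ∈ {5, 7}, s ≤ k}:
k:     0  1  2  3  4  5  6  7  8  9 10 11
g(k):  0  0  0  0  0  1  1  1  1  1  2  2
So g(11) = 2.
Build the Grundy sequence for pile B with g(k) = mex{g(k−s) : s ∈ {2, 5, 7}, s ≤ k}:
k:     0  1  2  3  4  5  6  7  8  9 10 11 12 13
g(k):  0  0  1  1  0  2  1  3  2  2  0  3  1  0
So g(13) = 0.
Pile C is a plain Nim pile of size 2, so its Grundy value is 2.
By the Sprague-Grundy theorem, the Grundy value of a sum of independent games is the XOR of the component values.
Combined value = 2 XOR 0 XOR 2 = 0.

0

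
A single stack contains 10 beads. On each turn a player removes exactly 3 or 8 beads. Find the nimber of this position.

1

Compute g(0), g(1), … for moves {3, 8}:
k:     0  1  2  3  4  5  6  7  8  9 10
g(k):  0  0  0  1  1  1  0  0  2  1  1
So g(10) = 1.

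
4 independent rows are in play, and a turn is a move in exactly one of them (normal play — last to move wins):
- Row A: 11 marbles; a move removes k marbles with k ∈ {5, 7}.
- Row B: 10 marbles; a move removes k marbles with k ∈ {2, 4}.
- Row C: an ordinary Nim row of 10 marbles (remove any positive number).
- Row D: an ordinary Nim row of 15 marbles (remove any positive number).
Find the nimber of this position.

Build the Grundy sequence for row A with g(k) = mex{g(k−s) : s ∈ {5, 7}, s ≤ k}:
k:     0  1  2  3  4  5  6  7  8  9 10 11
g(k):  0  0  0  0  0  1  1  1  1  1  2  2
So g(11) = 2.
Grundy values for row B (subtraction set {2, 4}):
g(0) = mex{} = 0
g(1) = mex{} = 0
g(2) = mex{0} = 1
g(3) = mex{0} = 1
g(4) = mex{0,1} = 2
g(5) = mex{0,1} = 2
g(6) = mex{1,2} = 0
g(7) = mex{1,2} = 0
g(8) = mex{0,2} = 1
g(9) = mex{0,2} = 1
g(10) = mex{0,1} = 2
So g(10) = 2.
Row C is a plain Nim row of size 10, so its Grundy value is 10.
Row D is a plain Nim row of size 15, so its Grundy value is 15.
The value of a disjunctive sum is the nim-sum of the parts.
Combined value = 2 XOR 2 XOR 10 XOR 15 = 5.

5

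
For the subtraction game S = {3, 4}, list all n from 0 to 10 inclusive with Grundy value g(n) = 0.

0, 1, 2, 7, 8, 9

Grundy values for subtraction set {3, 4}:
g(0) = mex{} = 0
g(1) = mex{} = 0
g(2) = mex{} = 0
g(3) = mex{0} = 1
g(4) = mex{0} = 1
g(5) = mex{0} = 1
g(6) = mex{0,1} = 2
g(7) = mex{1} = 0
g(8) = mex{1} = 0
g(9) = mex{1,2} = 0
g(10) = mex{0,2} = 1
The P-positions (g = 0) in 0..10 are 0, 1, 2, 7, 8, 9.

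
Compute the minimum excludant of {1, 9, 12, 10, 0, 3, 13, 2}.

4

The values 0, 1, 2, 3 are all present; 4 is the first non-negative integer missing from the set.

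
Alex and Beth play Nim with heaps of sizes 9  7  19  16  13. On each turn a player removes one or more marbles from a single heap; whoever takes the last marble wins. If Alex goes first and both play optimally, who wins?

Beth wins

Nim-sum: 9 XOR 7 XOR 19 XOR 16 XOR 13 = 0.
The nim-sum is 0, so this is a P-position: the player to move is in a losing position under optimal play; Alex is about to move from it and so loses — Beth wins.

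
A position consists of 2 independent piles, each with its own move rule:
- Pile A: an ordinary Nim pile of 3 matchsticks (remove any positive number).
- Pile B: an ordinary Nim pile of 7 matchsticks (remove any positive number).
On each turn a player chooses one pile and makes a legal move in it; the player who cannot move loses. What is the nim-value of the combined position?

4

Pile A is a plain Nim pile of size 3, so its Grundy value is 3.
Pile B is a plain Nim pile of size 7, so its Grundy value is 7.
The value of a disjunctive sum is the nim-sum of the parts.
Combined value = 3 XOR 7 = 4.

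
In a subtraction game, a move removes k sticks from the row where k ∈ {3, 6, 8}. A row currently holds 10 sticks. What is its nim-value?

Build the Grundy sequence with g(k) = mex{g(k−s) : s ∈ {3, 6, 8}, s ≤ k}:
g(0) = mex{} = 0
g(1) = mex{} = 0
g(2) = mex{} = 0
g(3) = mex{0} = 1
g(4) = mex{0} = 1
g(5) = mex{0} = 1
g(6) = mex{0,1} = 2
g(7) = mex{0,1} = 2
g(8) = mex{0,1} = 2
g(9) = mex{0,1,2} = 3
g(10) = mex{0,1,2} = 3
So g(10) = 3.

3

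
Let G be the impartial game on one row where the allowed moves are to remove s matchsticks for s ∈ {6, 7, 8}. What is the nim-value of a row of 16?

0

Build the Grundy sequence with g(k) = mex{g(k−s) : s ∈ {6, 7, 8}, s ≤ k}:
k:     0  1  2  3  4  5  6  7  8  9 10 11 12 13 14 15 16
g(k):  0  0  0  0  0  0  1  1  1  1  1  1  2  2  0  0  0
So g(16) = 0.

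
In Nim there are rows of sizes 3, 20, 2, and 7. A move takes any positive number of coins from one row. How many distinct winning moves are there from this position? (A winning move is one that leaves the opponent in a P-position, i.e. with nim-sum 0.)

1

Compute the nim-sum pairwise:
3 XOR 20 = 23
23 XOR 2 = 21
21 XOR 7 = 18
The overall nim-sum is X = 18. A row of size p has a winning move iff p XOR X < p (reduce it to p XOR X).
  3: 3 XOR 18 = 17 ≥ 3 — no move.
  20: 20 XOR 18 = 6 < 20 — winning move (to 6).
  2: 2 XOR 18 = 16 ≥ 2 — no move.
  7: 7 XOR 18 = 21 ≥ 7 — no move.
That gives 1 winning move.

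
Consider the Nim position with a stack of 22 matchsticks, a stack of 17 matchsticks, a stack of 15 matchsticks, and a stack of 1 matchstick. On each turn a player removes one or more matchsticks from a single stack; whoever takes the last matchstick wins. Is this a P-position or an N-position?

Compute the nim-sum pairwise:
22 XOR 17 = 7
7 XOR 15 = 8
8 XOR 1 = 9
The nim-sum is 9 ≠ 0, so this is an N-position: the player to move can win.

N-position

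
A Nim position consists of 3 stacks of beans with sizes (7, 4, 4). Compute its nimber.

Compute the nim-sum pairwise:
7 ⊕ 4 = 3
3 ⊕ 4 = 7

7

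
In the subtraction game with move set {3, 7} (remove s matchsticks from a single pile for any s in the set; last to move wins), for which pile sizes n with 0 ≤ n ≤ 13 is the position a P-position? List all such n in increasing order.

0, 1, 2, 6, 10, 11, 12

Grundy values for subtraction set {3, 7}:
g(0) = mex{} = 0
g(1) = mex{} = 0
g(2) = mex{} = 0
g(3) = mex{0} = 1
g(4) = mex{0} = 1
g(5) = mex{0} = 1
g(6) = mex{1} = 0
g(7) = mex{0,1} = 2
g(8) = mex{0,1} = 2
g(9) = mex{0} = 1
g(10) = mex{1,2} = 0
g(11) = mex{1,2} = 0
g(12) = mex{1} = 0
g(13) = mex{0} = 1
The P-positions (g = 0) in 0..13 are 0, 1, 2, 6, 10, 11, 12.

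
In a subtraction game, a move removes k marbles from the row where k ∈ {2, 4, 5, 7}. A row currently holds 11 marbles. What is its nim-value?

1

Build the Grundy sequence with g(k) = mex{g(k−s) : s ∈ {2, 4, 5, 7}, s ≤ k}:
g(0) = mex{} = 0
g(1) = mex{} = 0
g(2) = mex{0} = 1
g(3) = mex{0} = 1
g(4) = mex{0,1} = 2
g(5) = mex{0,1} = 2
g(6) = mex{0,1,2} = 3
g(7) = mex{0,1,2} = 3
g(8) = mex{0,1,2,3} = 4
g(9) = mex{1,2,3} = 0
g(10) = mex{1,2,3,4} = 0
g(11) = mex{0,2,3} = 1
So g(11) = 1.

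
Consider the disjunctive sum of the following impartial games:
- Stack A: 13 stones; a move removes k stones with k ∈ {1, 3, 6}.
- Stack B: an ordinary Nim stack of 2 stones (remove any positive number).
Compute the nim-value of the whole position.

Grundy values for stack A (subtraction set {1, 3, 6}):
k:     0  1  2  3  4  5  6  7  8  9 10 11 12 13
g(k):  0  1  0  1  0  1  2  3  2  0  1  0  1  0
So g(13) = 0.
Stack B is a plain Nim stack of size 2, so its Grundy value is 2.
By the Sprague-Grundy theorem, the Grundy value of a sum of independent games is the XOR of the component values.
Combined value = 0 ⊕ 2 = 2.

2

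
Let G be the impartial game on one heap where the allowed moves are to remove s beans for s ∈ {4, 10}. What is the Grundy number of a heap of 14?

Build the Grundy sequence with g(k) = mex{g(k−s) : s ∈ {4, 10}, s ≤ k}:
g(0) = mex{} = 0
g(1) = mex{} = 0
g(2) = mex{} = 0
g(3) = mex{} = 0
g(4) = mex{0} = 1
g(5) = mex{0} = 1
g(6) = mex{0} = 1
g(7) = mex{0} = 1
g(8) = mex{1} = 0
g(9) = mex{1} = 0
g(10) = mex{0,1} = 2
g(11) = mex{0,1} = 2
g(12) = mex{0} = 1
g(13) = mex{0} = 1
g(14) = mex{1,2} = 0
So g(14) = 0.

0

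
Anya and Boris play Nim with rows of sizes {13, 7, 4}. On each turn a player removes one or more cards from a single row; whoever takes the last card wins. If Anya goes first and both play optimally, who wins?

Anya wins

Nim-sum: 13 ^ 7 ^ 4 = 14.
The nim-sum is 14 ≠ 0, so this is an N-position: the player to move can win; Anya has a winning move.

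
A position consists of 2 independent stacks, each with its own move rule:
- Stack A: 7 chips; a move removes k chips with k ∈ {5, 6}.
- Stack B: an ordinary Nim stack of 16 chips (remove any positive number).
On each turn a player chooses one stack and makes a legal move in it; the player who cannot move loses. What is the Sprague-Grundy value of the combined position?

Grundy values for stack A (subtraction set {5, 6}):
g(0) = mex{} = 0
g(1) = mex{} = 0
g(2) = mex{} = 0
g(3) = mex{} = 0
g(4) = mex{} = 0
g(5) = mex{0} = 1
g(6) = mex{0} = 1
g(7) = mex{0} = 1
So g(7) = 1.
Stack B is a plain Nim stack of size 16, so its Grundy value is 16.
The value of a disjunctive sum is the nim-sum of the parts.
Combined value = 1 ⊕ 16 = 17.

17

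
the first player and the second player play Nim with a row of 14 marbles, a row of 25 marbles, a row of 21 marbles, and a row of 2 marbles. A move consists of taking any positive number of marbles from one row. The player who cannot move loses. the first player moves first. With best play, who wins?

the second player wins

Write each in binary and XOR column by column:
  01110  (14)
  11001  (25)
  10101  (21)
  00010  (2)
  -----
  00000  (0)
The nim-sum is 0, so this is a P-position: the player to move is in a losing position under optimal play; the first player is about to move from it and so loses — the second player wins.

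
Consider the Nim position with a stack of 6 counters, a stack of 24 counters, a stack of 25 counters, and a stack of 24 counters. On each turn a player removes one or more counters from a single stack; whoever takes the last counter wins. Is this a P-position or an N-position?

N-position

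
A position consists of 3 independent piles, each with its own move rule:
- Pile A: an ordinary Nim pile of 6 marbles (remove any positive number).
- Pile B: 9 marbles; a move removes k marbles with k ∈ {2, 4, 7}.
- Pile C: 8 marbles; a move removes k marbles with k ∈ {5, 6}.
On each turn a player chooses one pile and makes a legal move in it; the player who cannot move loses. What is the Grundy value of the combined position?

Pile A is a plain Nim pile of size 6, so its Grundy value is 6.
Grundy values for pile B (subtraction set {2, 4, 7}):
k:     0  1  2  3  4  5  6  7  8  9
g(k):  0  0  1  1  2  2  0  3  1  0
So g(9) = 0.
For pile C, compute g(0), g(1), … with moves {5, 6}:
g(0) = mex{} = 0
g(1) = mex{} = 0
g(2) = mex{} = 0
g(3) = mex{} = 0
g(4) = mex{} = 0
g(5) = mex{0} = 1
g(6) = mex{0} = 1
g(7) = mex{0} = 1
g(8) = mex{0} = 1
So g(8) = 1.
The value of a disjunctive sum is the nim-sum of the parts.
Combined value = 6 ⊕ 0 ⊕ 1 = 7.

7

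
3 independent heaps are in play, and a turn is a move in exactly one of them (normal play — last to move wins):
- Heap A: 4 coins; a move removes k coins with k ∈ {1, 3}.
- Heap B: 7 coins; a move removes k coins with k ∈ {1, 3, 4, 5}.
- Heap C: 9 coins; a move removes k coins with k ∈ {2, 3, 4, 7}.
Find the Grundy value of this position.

7

Grundy values for heap A (subtraction set {1, 3}):
g(0) = mex{} = 0
g(1) = mex{0} = 1
g(2) = mex{1} = 0
g(3) = mex{0} = 1
g(4) = mex{1} = 0
So g(4) = 0.
For heap B, compute g(0), g(1), … with moves {1, 3, 4, 5}:
g(0) = mex{} = 0
g(1) = mex{0} = 1
g(2) = mex{1} = 0
g(3) = mex{0} = 1
g(4) = mex{0,1} = 2
g(5) = mex{0,1,2} = 3
g(6) = mex{0,1,3} = 2
g(7) = mex{0,1,2} = 3
So g(7) = 3.
Grundy values for heap C (subtraction set {2, 3, 4, 7}):
k:     0  1  2  3  4  5  6  7  8  9
g(k):  0  0  1  1  2  2  0  3  1  4
So g(9) = 4.
By the Sprague-Grundy theorem, the Grundy value of a sum of independent games is the XOR of the component values.
Combined value = 0 XOR 3 XOR 4 = 7.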